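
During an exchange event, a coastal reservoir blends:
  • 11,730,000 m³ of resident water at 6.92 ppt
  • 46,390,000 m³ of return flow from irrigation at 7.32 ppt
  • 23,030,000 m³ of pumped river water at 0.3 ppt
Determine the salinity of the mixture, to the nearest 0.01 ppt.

By conservation of dissolved salt,
salt = 11,730,000×6.92 + 46,390,000×7.32 + 23,030,000×0.3 = 81,171,600 + 339,574,800 + 6,909,000 = 427,655,400
volume = 11,730,000 + 46,390,000 + 23,030,000 = 81,150,000 m³
S = 427,655,400 / 81,150,000 = 5.2699 ppt

5.27 ppt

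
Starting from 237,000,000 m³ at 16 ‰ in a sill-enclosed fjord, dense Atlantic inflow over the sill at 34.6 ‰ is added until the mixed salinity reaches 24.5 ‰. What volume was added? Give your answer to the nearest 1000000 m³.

Salt balance: 237,000,000×16 + V×34.6 = (237,000,000+V)×24.5
3,792,000,000 + 34.6V = 5,806,500,000 + 24.5V
2,014,500,000 = 10.1V
V = 199,455,445.54 m³

199000000 m³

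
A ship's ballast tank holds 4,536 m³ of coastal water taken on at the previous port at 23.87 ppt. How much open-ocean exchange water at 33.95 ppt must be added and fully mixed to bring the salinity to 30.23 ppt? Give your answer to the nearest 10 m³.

7760 m³

Salt balance: 4,536×23.87 + V×33.95 = (4,536+V)×30.23
108,274.32 + 33.95V = 137,123.28 + 30.23V
28,848.96 = 3.72V
V = 7,755.1 m³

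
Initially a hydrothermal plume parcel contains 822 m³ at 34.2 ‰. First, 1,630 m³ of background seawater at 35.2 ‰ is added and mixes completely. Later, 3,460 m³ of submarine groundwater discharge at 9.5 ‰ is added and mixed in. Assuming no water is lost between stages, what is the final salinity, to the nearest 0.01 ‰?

Weighted by volume,
Initial salt = 822×34.2 = 28,112.4
After stage 1: salt = 28,112.4 + 1,630×35.2 = 85,488.4; volume = 2,452 m³; S = 34.865 ‰
After stage 2: salt = 85,488.4 + 3,460×9.5 = 118,358.4; volume = 5,912 m³
S = 118,358.4 / 5,912 = 20.02 ‰

20.02 ‰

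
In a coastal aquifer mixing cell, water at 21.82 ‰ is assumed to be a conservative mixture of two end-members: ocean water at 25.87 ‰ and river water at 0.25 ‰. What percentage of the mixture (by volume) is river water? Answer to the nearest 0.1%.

Let f be the freshwater fraction. Salt balance per unit volume:
f×0.25 + (1−f)×25.87 = 21.82
f = (25.87 − 21.82) / (25.87 − 0.25) = 4.05/25.62 = 0.1581

15.8%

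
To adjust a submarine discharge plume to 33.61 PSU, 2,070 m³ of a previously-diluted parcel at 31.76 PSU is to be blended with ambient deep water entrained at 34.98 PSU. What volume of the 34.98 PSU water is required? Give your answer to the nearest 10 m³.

Salt balance: 2,070×31.76 + V×34.98 = (2,070+V)×33.61
65,743.2 + 34.98V = 69,572.7 + 33.61V
3,829.5 = 1.37V
V = 2,795.26 m³

2800 m³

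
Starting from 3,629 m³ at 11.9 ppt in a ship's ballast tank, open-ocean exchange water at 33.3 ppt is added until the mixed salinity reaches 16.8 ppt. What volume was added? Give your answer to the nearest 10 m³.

1080 m³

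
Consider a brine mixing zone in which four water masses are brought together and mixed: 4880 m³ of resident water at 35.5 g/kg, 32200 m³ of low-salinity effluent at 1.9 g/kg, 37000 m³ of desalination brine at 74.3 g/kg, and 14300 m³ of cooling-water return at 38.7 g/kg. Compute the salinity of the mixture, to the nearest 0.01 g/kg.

40.02 g/kg

Conserving salt mass:
salt = 4,880×35.5 + 32,200×1.9 + 37,000×74.3 + 14,300×38.7 = 173,240 + 61,180 + 2,749,100 + 553,410 = 3,536,930
volume = 4,880 + 32,200 + 37,000 + 14,300 = 88,380 m³
S = 3,536,930 / 88,380 = 40.0196 g/kg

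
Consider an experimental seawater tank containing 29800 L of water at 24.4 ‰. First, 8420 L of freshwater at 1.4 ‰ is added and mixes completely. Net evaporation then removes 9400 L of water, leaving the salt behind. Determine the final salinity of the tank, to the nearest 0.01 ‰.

After mixing: salt = 29,800×24.4 + 8,420×1.4 = 738,908; volume = 38,220 L
After evaporation: salt unchanged = 738,908; volume = 38,220 − 9,400 = 28,820 L
S = 738,908 / 28,820 = 25.6387 ‰

25.64 ‰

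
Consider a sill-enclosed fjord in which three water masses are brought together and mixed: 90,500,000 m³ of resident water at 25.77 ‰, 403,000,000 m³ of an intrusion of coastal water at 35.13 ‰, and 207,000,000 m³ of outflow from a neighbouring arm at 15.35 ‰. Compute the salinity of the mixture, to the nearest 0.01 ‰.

28.08 ‰

Mass of salt is conserved:
salt = 90,500,000×25.77 + 403,000,000×35.13 + 207,000,000×15.35 = 2,332,185,000 + 14,157,390,000 + 3,177,450,000 = 19,667,025,000
volume = 90,500,000 + 403,000,000 + 207,000,000 = 700,500,000 m³
S = 19,667,025,000 / 700,500,000 = 28.0757 ‰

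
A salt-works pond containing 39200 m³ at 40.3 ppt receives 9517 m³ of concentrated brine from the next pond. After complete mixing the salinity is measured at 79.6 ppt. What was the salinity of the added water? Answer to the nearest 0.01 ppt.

241.47 ppt

Salt balance: 39,200×40.3 + 9,517×S = 48,717×79.6
1,579,760 + 9,517·S = 3,877,873.2
S = (3,877,873.2 − 1,579,760) / 9,517 = 241.4745 ppt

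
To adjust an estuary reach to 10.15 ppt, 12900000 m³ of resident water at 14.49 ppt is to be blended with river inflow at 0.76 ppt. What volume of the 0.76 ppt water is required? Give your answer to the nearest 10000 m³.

5960000 m³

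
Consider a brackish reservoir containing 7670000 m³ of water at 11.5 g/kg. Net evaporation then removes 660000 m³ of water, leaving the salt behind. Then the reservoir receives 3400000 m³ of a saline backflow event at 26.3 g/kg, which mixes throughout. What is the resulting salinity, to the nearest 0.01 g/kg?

After evaporation: salt = 7,670,000×11.5 = 88,205,000; volume = 7,670,000 − 660,000 = 7,010,000 m³
After mixing: salt = 88,205,000 + 3,400,000×26.3 = 177,625,000; volume = 7,010,000 + 3,400,000 = 10,410,000 m³
S = 177,625,000 / 10,410,000 = 17.0629 g/kg

17.06 g/kg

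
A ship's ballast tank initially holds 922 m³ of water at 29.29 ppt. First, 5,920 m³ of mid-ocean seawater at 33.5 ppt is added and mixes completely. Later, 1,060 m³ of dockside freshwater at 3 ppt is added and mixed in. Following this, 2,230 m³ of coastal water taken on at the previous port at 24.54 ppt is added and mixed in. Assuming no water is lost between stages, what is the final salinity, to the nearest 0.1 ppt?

28.0 ppt

Mass of salt is conserved:
Initial salt = 922×29.29 = 27,005.38
After stage 1: salt = 27,005.38 + 5,920×33.5 = 225,325.38; volume = 6,842 m³; S = 32.933 ppt
After stage 2: salt = 225,325.38 + 1,060×3 = 228,505.38; volume = 7,902 m³; S = 28.917 ppt
After stage 3: salt = 228,505.38 + 2,230×24.54 = 283,229.58; volume = 10,132 m³
S = 283,229.58 / 10,132 = 27.954 ppt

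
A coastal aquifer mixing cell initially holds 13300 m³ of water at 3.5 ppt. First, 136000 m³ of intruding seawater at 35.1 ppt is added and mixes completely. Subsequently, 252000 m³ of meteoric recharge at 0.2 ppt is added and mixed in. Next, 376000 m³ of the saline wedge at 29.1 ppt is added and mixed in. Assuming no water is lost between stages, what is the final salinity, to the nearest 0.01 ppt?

20.34 ppt

Mass of salt is conserved:
Initial salt = 13,300×3.5 = 46,550
After stage 1: salt = 46,550 + 136,000×35.1 = 4,820,150; volume = 149,300 m³; S = 32.285 ppt
After stage 2: salt = 4,820,150 + 252,000×0.2 = 4,870,550; volume = 401,300 m³; S = 12.137 ppt
After stage 3: salt = 4,870,550 + 376,000×29.1 = 15,812,150; volume = 777,300 m³
S = 15,812,150 / 777,300 = 20.3424 ppt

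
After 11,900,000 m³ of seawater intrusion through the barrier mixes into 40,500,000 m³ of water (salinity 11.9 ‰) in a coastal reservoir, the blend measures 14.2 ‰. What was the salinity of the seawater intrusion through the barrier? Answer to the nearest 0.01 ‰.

Salt balance: 40,500,000×11.9 + 11,900,000×S = 52,400,000×14.2
481,950,000 + 11,900,000·S = 744,080,000
S = (744,080,000 − 481,950,000) / 11,900,000 = 22.0277 ‰

22.03 ‰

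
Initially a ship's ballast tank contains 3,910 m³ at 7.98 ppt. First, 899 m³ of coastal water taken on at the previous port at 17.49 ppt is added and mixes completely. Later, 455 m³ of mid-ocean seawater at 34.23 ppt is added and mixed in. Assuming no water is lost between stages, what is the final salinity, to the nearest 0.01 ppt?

11.87 ppt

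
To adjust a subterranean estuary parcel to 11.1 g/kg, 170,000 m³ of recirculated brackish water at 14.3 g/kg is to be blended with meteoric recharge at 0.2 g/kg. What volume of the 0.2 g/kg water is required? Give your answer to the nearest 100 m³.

Salt balance: 170,000×14.3 + V×0.2 = (170,000+V)×11.1
2,431,000 + 0.2V = 1,887,000 + 11.1V
544,000 = 10.9V
V = 49,908.26 m³

49900 m³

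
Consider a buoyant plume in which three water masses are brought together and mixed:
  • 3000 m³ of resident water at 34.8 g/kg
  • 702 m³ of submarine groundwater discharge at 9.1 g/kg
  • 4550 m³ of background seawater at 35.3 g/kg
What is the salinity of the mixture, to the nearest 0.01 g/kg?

32.89 g/kg

Weighted by volume,
salt = 3,000×34.8 + 702×9.1 + 4,550×35.3 = 104,400 + 6,388.2 + 160,615 = 271,403.2
volume = 3,000 + 702 + 4,550 = 8,252 m³
S = 271,403.2 / 8,252 = 32.8894 g/kg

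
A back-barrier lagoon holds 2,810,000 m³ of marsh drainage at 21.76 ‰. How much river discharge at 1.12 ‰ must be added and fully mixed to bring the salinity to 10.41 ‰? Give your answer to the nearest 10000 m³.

Salt balance: 2,810,000×21.76 + V×1.12 = (2,810,000+V)×10.41
61,145,600 + 1.12V = 29,252,100 + 10.41V
31,893,500 = 9.29V
V = 3,433,100.11 m³

3430000 m³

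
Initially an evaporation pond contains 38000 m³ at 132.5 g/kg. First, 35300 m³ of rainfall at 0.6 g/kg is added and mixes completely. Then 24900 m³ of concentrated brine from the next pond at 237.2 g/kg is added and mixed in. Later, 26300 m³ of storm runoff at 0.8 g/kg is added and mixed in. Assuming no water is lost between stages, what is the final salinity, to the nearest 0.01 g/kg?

Total salt / total volume:
Initial salt = 38,000×132.5 = 5,035,000
After stage 1: salt = 5,035,000 + 35,300×0.6 = 5,056,180; volume = 73,300 m³; S = 68.979 g/kg
After stage 2: salt = 5,056,180 + 24,900×237.2 = 10,962,460; volume = 98,200 m³; S = 111.634 g/kg
After stage 3: salt = 10,962,460 + 26,300×0.8 = 10,983,500; volume = 124,500 m³
S = 10,983,500 / 124,500 = 88.2209 g/kg

88.22 g/kg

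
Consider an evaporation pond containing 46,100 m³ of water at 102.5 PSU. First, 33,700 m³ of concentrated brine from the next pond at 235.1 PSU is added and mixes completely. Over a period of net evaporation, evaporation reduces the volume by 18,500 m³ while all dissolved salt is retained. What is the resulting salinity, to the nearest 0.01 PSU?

After mixing: salt = 46,100×102.5 + 33,700×235.1 = 12,648,120; volume = 79,800 m³
After evaporation: salt unchanged = 12,648,120; volume = 79,800 − 18,500 = 61,300 m³
S = 12,648,120 / 61,300 = 206.3315 PSU

206.33 PSU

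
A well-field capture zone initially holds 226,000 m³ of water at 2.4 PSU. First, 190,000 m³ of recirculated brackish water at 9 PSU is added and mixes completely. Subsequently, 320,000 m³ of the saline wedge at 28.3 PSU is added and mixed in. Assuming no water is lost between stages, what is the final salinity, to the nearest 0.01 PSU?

Conserving salt mass:
Initial salt = 226,000×2.4 = 542,400
After stage 1: salt = 542,400 + 190,000×9 = 2,252,400; volume = 416,000 m³; S = 5.414 PSU
After stage 2: salt = 2,252,400 + 320,000×28.3 = 11,308,400; volume = 736,000 m³
S = 11,308,400 / 736,000 = 15.3647 PSU

15.36 PSU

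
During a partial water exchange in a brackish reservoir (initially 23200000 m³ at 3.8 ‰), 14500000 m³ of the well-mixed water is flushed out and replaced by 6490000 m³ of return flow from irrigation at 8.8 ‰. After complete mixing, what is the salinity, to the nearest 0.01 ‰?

5.94 ‰

Remaining after removal: 8,700,000 m³ at 3.8 ‰ (salt = 33,060,000)
After addition: salt = 33,060,000 + 6,490,000×8.8 = 90,172,000; volume = 15,190,000 m³
S = 90,172,000 / 15,190,000 = 5.9363 ‰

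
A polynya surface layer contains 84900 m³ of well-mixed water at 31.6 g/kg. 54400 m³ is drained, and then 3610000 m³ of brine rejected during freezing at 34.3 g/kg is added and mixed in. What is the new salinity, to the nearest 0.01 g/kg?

34.28 g/kg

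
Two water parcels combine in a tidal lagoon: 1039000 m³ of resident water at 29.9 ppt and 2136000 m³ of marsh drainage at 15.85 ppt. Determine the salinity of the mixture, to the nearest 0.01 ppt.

20.45 ppt

By conservation of dissolved salt,
salt = 1,039,000×29.9 + 2,136,000×15.85 = 31,066,100 + 33,855,600 = 64,921,700
volume = 1,039,000 + 2,136,000 = 3,175,000 m³
S = 64,921,700 / 3,175,000 = 20.4478 ppt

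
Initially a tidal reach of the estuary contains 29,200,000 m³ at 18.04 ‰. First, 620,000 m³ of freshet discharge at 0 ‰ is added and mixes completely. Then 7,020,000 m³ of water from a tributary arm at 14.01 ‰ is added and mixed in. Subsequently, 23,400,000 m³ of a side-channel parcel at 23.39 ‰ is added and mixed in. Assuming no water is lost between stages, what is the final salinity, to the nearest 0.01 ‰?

19.46 ‰

Conserving salt mass:
Initial salt = 29,200,000×18.04 = 526,768,000
After stage 1: salt = 526,768,000 + 620,000×0 = 526,768,000; volume = 29,820,000 m³; S = 17.665 ‰
After stage 2: salt = 526,768,000 + 7,020,000×14.01 = 625,118,200; volume = 36,840,000 m³; S = 16.968 ‰
After stage 3: salt = 625,118,200 + 23,400,000×23.39 = 1,172,444,200; volume = 60,240,000 m³
S = 1,172,444,200 / 60,240,000 = 19.4629 ‰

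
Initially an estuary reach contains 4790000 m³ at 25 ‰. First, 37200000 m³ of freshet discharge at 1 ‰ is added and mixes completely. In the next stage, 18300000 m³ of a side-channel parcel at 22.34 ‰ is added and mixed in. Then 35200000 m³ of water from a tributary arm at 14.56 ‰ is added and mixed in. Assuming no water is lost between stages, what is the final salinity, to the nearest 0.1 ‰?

11.3 ‰

By conservation of dissolved salt,
Initial salt = 4,790,000×25 = 119,750,000
After stage 1: salt = 119,750,000 + 37,200,000×1 = 156,950,000; volume = 41,990,000 m³; S = 3.738 ‰
After stage 2: salt = 156,950,000 + 18,300,000×22.34 = 565,772,000; volume = 60,290,000 m³; S = 9.384 ‰
After stage 3: salt = 565,772,000 + 35,200,000×14.56 = 1,078,284,000; volume = 95,490,000 m³
S = 1,078,284,000 / 95,490,000 = 11.2921 ‰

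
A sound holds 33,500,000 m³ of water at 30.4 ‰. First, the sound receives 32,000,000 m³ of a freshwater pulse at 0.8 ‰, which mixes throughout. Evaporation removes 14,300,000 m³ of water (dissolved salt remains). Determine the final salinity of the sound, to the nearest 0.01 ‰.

20.39 ‰

After mixing: salt = 33,500,000×30.4 + 32,000,000×0.8 = 1,044,000,000; volume = 65,500,000 m³
After evaporation: salt unchanged = 1,044,000,000; volume = 65,500,000 − 14,300,000 = 51,200,000 m³
S = 1,044,000,000 / 51,200,000 = 20.3906 ‰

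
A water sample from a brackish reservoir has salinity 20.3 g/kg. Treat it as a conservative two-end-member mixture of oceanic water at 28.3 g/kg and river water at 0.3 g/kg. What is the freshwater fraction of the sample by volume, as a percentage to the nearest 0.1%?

28.6%

Let f be the freshwater fraction. Salt balance per unit volume:
f×0.3 + (1−f)×28.3 = 20.3
f = (28.3 − 20.3) / (28.3 − 0.3) = 8/28 = 0.2857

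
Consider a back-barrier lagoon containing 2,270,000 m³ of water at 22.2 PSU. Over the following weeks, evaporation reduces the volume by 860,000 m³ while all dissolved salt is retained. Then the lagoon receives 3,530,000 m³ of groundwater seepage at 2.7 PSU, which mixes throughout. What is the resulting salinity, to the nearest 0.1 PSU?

After evaporation: salt = 2,270,000×22.2 = 50,394,000; volume = 2,270,000 − 860,000 = 1,410,000 m³
After mixing: salt = 50,394,000 + 3,530,000×2.7 = 59,925,000; volume = 1,410,000 + 3,530,000 = 4,940,000 m³
S = 59,925,000 / 4,940,000 = 12.1306 PSU

12.1 PSU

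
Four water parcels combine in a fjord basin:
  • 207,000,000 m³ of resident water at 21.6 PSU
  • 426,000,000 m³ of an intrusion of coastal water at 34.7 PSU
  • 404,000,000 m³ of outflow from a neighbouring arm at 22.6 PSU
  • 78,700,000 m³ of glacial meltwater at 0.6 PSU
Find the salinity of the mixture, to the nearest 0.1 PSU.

Salt balance:
salt = 207,000,000×21.6 + 426,000,000×34.7 + 404,000,000×22.6 + 78,700,000×0.6 = 4,471,200,000 + 14,782,200,000 + 9,130,400,000 + 47,220,000 = 28,431,020,000
volume = 207,000,000 + 426,000,000 + 404,000,000 + 78,700,000 = 1,115,700,000 m³
S = 28,431,020,000 / 1,115,700,000 = 25.483 PSU

25.5 PSU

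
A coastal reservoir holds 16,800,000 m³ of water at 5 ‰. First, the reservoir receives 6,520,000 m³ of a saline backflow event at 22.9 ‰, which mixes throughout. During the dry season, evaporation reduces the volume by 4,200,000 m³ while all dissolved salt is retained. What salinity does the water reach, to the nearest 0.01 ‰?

12.20 ‰

After mixing: salt = 16,800,000×5 + 6,520,000×22.9 = 233,308,000; volume = 23,320,000 m³
After evaporation: salt unchanged = 233,308,000; volume = 23,320,000 − 4,200,000 = 19,120,000 m³
S = 233,308,000 / 19,120,000 = 12.2023 ‰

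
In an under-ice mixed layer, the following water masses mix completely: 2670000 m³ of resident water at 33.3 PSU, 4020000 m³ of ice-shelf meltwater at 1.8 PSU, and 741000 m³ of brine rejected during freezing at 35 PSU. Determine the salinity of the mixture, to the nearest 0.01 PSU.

16.43 PSU

Salt balance:
salt = 2,670,000×33.3 + 4,020,000×1.8 + 741,000×35 = 88,911,000 + 7,236,000 + 25,935,000 = 122,082,000
volume = 2,670,000 + 4,020,000 + 741,000 = 7,431,000 m³
S = 122,082,000 / 7,431,000 = 16.4287 PSU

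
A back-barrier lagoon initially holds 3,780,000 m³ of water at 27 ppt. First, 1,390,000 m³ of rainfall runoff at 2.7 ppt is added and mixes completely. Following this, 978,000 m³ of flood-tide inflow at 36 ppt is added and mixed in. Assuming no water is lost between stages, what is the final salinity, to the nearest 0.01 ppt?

Mass of salt is conserved:
Initial salt = 3,780,000×27 = 102,060,000
After stage 1: salt = 102,060,000 + 1,390,000×2.7 = 105,813,000; volume = 5,170,000 m³; S = 20.467 ppt
After stage 2: salt = 105,813,000 + 978,000×36 = 141,021,000; volume = 6,148,000 m³
S = 141,021,000 / 6,148,000 = 22.9377 ppt

22.94 ppt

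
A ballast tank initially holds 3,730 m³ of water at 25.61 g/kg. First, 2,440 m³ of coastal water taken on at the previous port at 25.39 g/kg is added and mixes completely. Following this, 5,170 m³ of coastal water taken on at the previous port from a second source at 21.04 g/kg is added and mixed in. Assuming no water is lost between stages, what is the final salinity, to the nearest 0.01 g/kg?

23.48 g/kg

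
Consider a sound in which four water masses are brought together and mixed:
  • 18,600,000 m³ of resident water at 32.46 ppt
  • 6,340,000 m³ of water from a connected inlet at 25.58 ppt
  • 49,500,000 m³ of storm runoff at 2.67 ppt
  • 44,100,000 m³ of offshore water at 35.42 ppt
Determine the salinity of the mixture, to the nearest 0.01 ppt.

Total salt / total volume:
salt = 18,600,000×32.46 + 6,340,000×25.58 + 49,500,000×2.67 + 44,100,000×35.42 = 603,756,000 + 162,177,200 + 132,165,000 + 1,562,022,000 = 2,460,120,200
volume = 18,600,000 + 6,340,000 + 49,500,000 + 44,100,000 = 118,540,000 m³
S = 2,460,120,200 / 118,540,000 = 20.7535 ppt

20.75 ppt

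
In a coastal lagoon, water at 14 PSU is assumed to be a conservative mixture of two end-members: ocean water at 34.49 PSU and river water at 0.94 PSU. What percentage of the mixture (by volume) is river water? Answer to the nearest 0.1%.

61.1%

Let f be the freshwater fraction. Salt balance per unit volume:
f×0.94 + (1−f)×34.49 = 14
f = (34.49 − 14) / (34.49 − 0.94) = 20.49/33.55 = 0.6107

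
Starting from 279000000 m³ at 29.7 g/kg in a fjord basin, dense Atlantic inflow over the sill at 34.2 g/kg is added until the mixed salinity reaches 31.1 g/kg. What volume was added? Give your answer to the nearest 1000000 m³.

126000000 m³

Salt balance: 279,000,000×29.7 + V×34.2 = (279,000,000+V)×31.1
8,286,300,000 + 34.2V = 8,676,900,000 + 31.1V
390,600,000 = 3.1V
V = 126,000,000 m³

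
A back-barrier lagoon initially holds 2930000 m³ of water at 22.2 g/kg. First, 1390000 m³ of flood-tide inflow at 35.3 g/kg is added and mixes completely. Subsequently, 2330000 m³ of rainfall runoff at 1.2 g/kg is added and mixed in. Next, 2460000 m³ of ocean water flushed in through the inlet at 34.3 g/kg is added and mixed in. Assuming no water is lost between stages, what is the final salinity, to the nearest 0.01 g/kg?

22.10 g/kg

Salt balance:
Initial salt = 2,930,000×22.2 = 65,046,000
After stage 1: salt = 65,046,000 + 1,390,000×35.3 = 114,113,000; volume = 4,320,000 m³; S = 26.415 g/kg
After stage 2: salt = 114,113,000 + 2,330,000×1.2 = 116,909,000; volume = 6,650,000 m³; S = 17.58 g/kg
After stage 3: salt = 116,909,000 + 2,460,000×34.3 = 201,287,000; volume = 9,110,000 m³
S = 201,287,000 / 9,110,000 = 22.0952 g/kg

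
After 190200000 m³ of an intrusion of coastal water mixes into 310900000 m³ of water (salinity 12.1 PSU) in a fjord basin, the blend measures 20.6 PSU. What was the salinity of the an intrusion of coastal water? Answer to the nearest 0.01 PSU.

34.49 PSU

Salt balance: 310,900,000×12.1 + 190,200,000×S = 501,100,000×20.6
3,761,890,000 + 190,200,000·S = 10,322,660,000
S = (10,322,660,000 − 3,761,890,000) / 190,200,000 = 34.4941 PSU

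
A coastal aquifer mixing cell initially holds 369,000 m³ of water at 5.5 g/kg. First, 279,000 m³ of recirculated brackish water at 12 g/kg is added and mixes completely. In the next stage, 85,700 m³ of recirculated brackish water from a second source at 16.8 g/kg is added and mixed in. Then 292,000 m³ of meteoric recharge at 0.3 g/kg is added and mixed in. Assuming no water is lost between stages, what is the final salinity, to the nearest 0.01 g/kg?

Conserving salt mass:
Initial salt = 369,000×5.5 = 2,029,500
After stage 1: salt = 2,029,500 + 279,000×12 = 5,377,500; volume = 648,000 m³; S = 8.299 g/kg
After stage 2: salt = 5,377,500 + 85,700×16.8 = 6,817,260; volume = 733,700 m³; S = 9.292 g/kg
After stage 3: salt = 6,817,260 + 292,000×0.3 = 6,904,860; volume = 1,025,700 m³
S = 6,904,860 / 1,025,700 = 6.7319 g/kg

6.73 g/kg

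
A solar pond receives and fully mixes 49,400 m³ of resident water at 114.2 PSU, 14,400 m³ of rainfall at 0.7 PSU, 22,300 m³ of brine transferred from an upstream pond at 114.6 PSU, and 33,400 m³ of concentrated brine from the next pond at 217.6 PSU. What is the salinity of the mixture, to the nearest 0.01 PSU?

129.50 PSU

Salt balance:
salt = 49,400×114.2 + 14,400×0.7 + 22,300×114.6 + 33,400×217.6 = 5,641,480 + 10,080 + 2,555,580 + 7,267,840 = 15,474,980
volume = 49,400 + 14,400 + 22,300 + 33,400 = 119,500 m³
S = 15,474,980 / 119,500 = 129.4977 PSU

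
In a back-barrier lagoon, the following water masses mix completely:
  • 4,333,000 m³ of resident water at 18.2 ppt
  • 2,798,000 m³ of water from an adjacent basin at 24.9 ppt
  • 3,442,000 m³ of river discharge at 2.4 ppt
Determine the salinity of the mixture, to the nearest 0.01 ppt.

14.83 ppt

Mass of salt is conserved:
salt = 4,333,000×18.2 + 2,798,000×24.9 + 3,442,000×2.4 = 78,860,600 + 69,670,200 + 8,260,800 = 156,791,600
volume = 4,333,000 + 2,798,000 + 3,442,000 = 10,573,000 m³
S = 156,791,600 / 10,573,000 = 14.8294 ppt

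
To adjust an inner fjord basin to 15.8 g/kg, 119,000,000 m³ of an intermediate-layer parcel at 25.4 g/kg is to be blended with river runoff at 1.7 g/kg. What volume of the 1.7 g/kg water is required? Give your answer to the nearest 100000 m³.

Salt balance: 119,000,000×25.4 + V×1.7 = (119,000,000+V)×15.8
3,022,600,000 + 1.7V = 1,880,200,000 + 15.8V
1,142,400,000 = 14.1V
V = 81,021,276.6 m³

81000000 m³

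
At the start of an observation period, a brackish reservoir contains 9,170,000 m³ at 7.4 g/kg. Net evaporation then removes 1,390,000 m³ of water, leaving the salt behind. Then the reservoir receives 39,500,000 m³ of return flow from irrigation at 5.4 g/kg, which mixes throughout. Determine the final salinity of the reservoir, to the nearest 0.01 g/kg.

5.95 g/kg

After evaporation: salt = 9,170,000×7.4 = 67,858,000; volume = 9,170,000 − 1,390,000 = 7,780,000 m³
After mixing: salt = 67,858,000 + 39,500,000×5.4 = 281,158,000; volume = 7,780,000 + 39,500,000 = 47,280,000 m³
S = 281,158,000 / 47,280,000 = 5.9467 g/kg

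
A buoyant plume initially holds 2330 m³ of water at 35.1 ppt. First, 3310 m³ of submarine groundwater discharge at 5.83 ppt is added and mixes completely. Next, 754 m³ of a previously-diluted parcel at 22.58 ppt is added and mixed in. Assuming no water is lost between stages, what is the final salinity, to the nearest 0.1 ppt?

18.5 ppt

Conserving salt mass:
Initial salt = 2,330×35.1 = 81,783
After stage 1: salt = 81,783 + 3,310×5.83 = 101,080.3; volume = 5,640 m³; S = 17.922 ppt
After stage 2: salt = 101,080.3 + 754×22.58 = 118,105.62; volume = 6,394 m³
S = 118,105.62 / 6,394 = 18.4713 ppt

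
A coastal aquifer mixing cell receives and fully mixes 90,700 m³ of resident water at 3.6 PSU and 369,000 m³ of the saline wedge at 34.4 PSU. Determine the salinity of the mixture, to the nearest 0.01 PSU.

Conserving salt mass:
salt = 90,700×3.6 + 369,000×34.4 = 326,520 + 12,693,600 = 13,020,120
volume = 90,700 + 369,000 = 459,700 m³
S = 13,020,120 / 459,700 = 28.3231 PSU

28.32 PSU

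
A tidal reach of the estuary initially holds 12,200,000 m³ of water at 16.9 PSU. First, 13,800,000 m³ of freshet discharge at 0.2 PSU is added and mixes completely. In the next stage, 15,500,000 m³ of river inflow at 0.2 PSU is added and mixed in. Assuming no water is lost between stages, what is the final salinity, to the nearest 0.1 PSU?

5.1 PSU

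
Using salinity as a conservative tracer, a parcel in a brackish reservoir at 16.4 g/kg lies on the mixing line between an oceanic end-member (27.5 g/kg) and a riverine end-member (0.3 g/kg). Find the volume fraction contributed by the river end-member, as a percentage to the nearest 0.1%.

40.8%

Let f be the freshwater fraction. Salt balance per unit volume:
f×0.3 + (1−f)×27.5 = 16.4
f = (27.5 − 16.4) / (27.5 − 0.3) = 11.1/27.2 = 0.4081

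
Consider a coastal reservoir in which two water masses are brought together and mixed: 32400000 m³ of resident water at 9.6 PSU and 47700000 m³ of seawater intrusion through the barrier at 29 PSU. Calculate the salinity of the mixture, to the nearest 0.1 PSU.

By conservation of dissolved salt,
salt = 32,400,000×9.6 + 47,700,000×29 = 311,040,000 + 1,383,300,000 = 1,694,340,000
volume = 32,400,000 + 47,700,000 = 80,100,000 m³
S = 1,694,340,000 / 80,100,000 = 21.153 PSU

21.2 PSU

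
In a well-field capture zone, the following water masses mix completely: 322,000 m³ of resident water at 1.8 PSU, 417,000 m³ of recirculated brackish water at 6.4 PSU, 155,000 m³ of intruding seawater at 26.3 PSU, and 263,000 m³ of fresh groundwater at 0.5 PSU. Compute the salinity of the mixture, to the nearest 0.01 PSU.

6.44 PSU

By conservation of dissolved salt,
salt = 322,000×1.8 + 417,000×6.4 + 155,000×26.3 + 263,000×0.5 = 579,600 + 2,668,800 + 4,076,500 + 131,500 = 7,456,400
volume = 322,000 + 417,000 + 155,000 + 263,000 = 1,157,000 m³
S = 7,456,400 / 1,157,000 = 6.4446 PSU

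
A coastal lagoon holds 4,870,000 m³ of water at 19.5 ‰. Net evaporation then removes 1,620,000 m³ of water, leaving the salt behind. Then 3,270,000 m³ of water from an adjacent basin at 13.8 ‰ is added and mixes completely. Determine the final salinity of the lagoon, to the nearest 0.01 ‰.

After evaporation: salt = 4,870,000×19.5 = 94,965,000; volume = 4,870,000 − 1,620,000 = 3,250,000 m³
After mixing: salt = 94,965,000 + 3,270,000×13.8 = 140,091,000; volume = 3,250,000 + 3,270,000 = 6,520,000 m³
S = 140,091,000 / 6,520,000 = 21.4863 ‰

21.49 ‰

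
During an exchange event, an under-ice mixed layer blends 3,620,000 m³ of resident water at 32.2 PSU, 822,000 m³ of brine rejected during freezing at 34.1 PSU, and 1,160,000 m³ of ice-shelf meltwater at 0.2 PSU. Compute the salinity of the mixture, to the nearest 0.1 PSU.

25.9 PSU

Weighted by volume,
salt = 3,620,000×32.2 + 822,000×34.1 + 1,160,000×0.2 = 116,564,000 + 28,030,200 + 232,000 = 144,826,200
volume = 3,620,000 + 822,000 + 1,160,000 = 5,602,000 m³
S = 144,826,200 / 5,602,000 = 25.853 PSU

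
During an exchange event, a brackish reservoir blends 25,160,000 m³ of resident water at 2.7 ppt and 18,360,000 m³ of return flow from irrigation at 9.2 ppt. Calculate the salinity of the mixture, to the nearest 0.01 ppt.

Total salt / total volume:
salt = 25,160,000×2.7 + 18,360,000×9.2 = 67,932,000 + 168,912,000 = 236,844,000
volume = 25,160,000 + 18,360,000 = 43,520,000 m³
S = 236,844,000 / 43,520,000 = 5.4422 ppt

5.44 ppt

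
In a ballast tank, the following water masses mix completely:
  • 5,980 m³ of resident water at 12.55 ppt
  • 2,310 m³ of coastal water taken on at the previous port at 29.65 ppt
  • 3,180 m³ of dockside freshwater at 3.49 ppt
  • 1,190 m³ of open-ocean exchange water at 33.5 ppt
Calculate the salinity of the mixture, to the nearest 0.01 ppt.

By conservation of dissolved salt,
salt = 5,980×12.55 + 2,310×29.65 + 3,180×3.49 + 1,190×33.5 = 75,049 + 68,491.5 + 11,098.2 + 39,865 = 194,503.7
volume = 5,980 + 2,310 + 3,180 + 1,190 = 12,660 m³
S = 194,503.7 / 12,660 = 15.3636 ppt

15.36 ppt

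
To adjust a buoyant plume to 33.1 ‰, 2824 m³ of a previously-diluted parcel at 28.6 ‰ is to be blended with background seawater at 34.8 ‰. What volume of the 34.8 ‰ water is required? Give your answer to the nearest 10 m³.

Salt balance: 2,824×28.6 + V×34.8 = (2,824+V)×33.1
80,766.4 + 34.8V = 93,474.4 + 33.1V
12,708 = 1.7V
V = 7,475.29 m³

7480 m³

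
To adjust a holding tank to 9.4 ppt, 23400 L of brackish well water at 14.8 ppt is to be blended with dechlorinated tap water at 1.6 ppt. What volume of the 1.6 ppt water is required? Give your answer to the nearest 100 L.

16200 L

Salt balance: 23,400×14.8 + V×1.6 = (23,400+V)×9.4
346,320 + 1.6V = 219,960 + 9.4V
126,360 = 7.8V
V = 16,200 L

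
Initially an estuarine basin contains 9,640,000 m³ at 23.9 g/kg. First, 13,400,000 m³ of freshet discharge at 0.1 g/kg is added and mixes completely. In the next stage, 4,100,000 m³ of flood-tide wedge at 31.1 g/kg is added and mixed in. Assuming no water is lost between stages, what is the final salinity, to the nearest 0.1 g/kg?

Mass of salt is conserved:
Initial salt = 9,640,000×23.9 = 230,396,000
After stage 1: salt = 230,396,000 + 13,400,000×0.1 = 231,736,000; volume = 23,040,000 m³; S = 10.058 g/kg
After stage 2: salt = 231,736,000 + 4,100,000×31.1 = 359,246,000; volume = 27,140,000 m³
S = 359,246,000 / 27,140,000 = 13.2368 g/kg

13.2 g/kg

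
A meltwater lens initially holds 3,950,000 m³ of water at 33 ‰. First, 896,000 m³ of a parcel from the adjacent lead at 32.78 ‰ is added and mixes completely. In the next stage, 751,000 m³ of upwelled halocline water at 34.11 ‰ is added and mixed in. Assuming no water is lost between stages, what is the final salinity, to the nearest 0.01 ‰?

33.11 ‰

Weighted by volume,
Initial salt = 3,950,000×33 = 130,350,000
After stage 1: salt = 130,350,000 + 896,000×32.78 = 159,720,880; volume = 4,846,000 m³; S = 32.959 ‰
After stage 2: salt = 159,720,880 + 751,000×34.11 = 185,337,490; volume = 5,597,000 m³
S = 185,337,490 / 5,597,000 = 33.1137 ‰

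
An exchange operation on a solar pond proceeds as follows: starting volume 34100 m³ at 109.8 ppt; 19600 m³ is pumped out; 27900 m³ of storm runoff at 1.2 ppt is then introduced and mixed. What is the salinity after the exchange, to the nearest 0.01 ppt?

38.34 ppt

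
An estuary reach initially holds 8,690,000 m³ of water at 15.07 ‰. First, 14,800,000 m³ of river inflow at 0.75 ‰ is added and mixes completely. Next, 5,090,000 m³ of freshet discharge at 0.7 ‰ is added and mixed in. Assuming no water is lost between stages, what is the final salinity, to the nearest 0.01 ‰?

5.10 ‰

Salt balance:
Initial salt = 8,690,000×15.07 = 130,958,300
After stage 1: salt = 130,958,300 + 14,800,000×0.75 = 142,058,300; volume = 23,490,000 m³; S = 6.048 ‰
After stage 2: salt = 142,058,300 + 5,090,000×0.7 = 145,621,300; volume = 28,580,000 m³
S = 145,621,300 / 28,580,000 = 5.0952 ‰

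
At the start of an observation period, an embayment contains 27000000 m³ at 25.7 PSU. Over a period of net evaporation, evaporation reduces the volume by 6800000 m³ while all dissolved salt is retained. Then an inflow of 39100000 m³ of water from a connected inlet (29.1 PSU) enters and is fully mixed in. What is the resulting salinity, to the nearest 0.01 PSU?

30.89 PSU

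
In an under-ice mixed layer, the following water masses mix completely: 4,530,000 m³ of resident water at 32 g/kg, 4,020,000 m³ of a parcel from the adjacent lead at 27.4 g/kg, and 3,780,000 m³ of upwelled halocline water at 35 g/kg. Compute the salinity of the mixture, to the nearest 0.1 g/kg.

31.4 g/kg

Salt balance:
salt = 4,530,000×32 + 4,020,000×27.4 + 3,780,000×35 = 144,960,000 + 110,148,000 + 132,300,000 = 387,408,000
volume = 4,530,000 + 4,020,000 + 3,780,000 = 12,330,000 m³
S = 387,408,000 / 12,330,000 = 31.42 g/kg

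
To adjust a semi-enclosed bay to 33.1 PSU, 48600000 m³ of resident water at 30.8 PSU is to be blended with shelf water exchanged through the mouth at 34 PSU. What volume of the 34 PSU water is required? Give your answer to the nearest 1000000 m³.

Salt balance: 48,600,000×30.8 + V×34 = (48,600,000+V)×33.1
1,496,880,000 + 34V = 1,608,660,000 + 33.1V
111,780,000 = 0.9V
V = 124,200,000 m³

124000000 m³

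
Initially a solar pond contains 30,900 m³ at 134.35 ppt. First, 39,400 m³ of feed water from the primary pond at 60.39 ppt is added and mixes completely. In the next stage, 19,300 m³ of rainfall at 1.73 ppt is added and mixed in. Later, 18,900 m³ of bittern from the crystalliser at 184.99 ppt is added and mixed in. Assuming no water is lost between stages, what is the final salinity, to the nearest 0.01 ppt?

92.72 ppt

Weighted by volume,
Initial salt = 30,900×134.35 = 4,151,415
After stage 1: salt = 4,151,415 + 39,400×60.39 = 6,530,781; volume = 70,300 m³; S = 92.899 ppt
After stage 2: salt = 6,530,781 + 19,300×1.73 = 6,564,170; volume = 89,600 m³; S = 73.261 ppt
After stage 3: salt = 6,564,170 + 18,900×184.99 = 10,060,481; volume = 108,500 m³
S = 10,060,481 / 108,500 = 92.7233 ppt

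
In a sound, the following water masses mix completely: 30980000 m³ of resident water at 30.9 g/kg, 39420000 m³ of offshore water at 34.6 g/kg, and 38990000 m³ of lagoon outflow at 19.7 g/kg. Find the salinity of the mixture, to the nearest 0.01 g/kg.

Conserving salt mass:
salt = 30,980,000×30.9 + 39,420,000×34.6 + 38,990,000×19.7 = 957,282,000 + 1,363,932,000 + 768,103,000 = 3,089,317,000
volume = 30,980,000 + 39,420,000 + 38,990,000 = 109,390,000 m³
S = 3,089,317,000 / 109,390,000 = 28.2413 g/kg

28.24 g/kg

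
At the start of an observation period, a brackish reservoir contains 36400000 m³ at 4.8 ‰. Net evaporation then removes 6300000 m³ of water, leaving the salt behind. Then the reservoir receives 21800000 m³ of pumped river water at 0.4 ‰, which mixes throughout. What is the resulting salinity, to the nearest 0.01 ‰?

3.53 ‰

After evaporation: salt = 36,400,000×4.8 = 174,720,000; volume = 36,400,000 − 6,300,000 = 30,100,000 m³
After mixing: salt = 174,720,000 + 21,800,000×0.4 = 183,440,000; volume = 30,100,000 + 21,800,000 = 51,900,000 m³
S = 183,440,000 / 51,900,000 = 3.5345 ‰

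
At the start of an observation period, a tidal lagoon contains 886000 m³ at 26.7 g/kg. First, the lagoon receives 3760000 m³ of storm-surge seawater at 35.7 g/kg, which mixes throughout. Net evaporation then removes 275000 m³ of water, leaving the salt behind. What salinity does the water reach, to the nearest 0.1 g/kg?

36.1 g/kg

After mixing: salt = 886,000×26.7 + 3,760,000×35.7 = 157,888,200; volume = 4,646,000 m³
After evaporation: salt unchanged = 157,888,200; volume = 4,646,000 − 275,000 = 4,371,000 m³
S = 157,888,200 / 4,371,000 = 36.1218 g/kg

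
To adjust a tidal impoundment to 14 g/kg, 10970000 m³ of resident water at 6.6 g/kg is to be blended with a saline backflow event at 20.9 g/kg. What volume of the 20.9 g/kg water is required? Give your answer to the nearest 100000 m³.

Salt balance: 10,970,000×6.6 + V×20.9 = (10,970,000+V)×14
72,402,000 + 20.9V = 153,580,000 + 14V
81,178,000 = 6.9V
V = 11,764,927.54 m³

11800000 m³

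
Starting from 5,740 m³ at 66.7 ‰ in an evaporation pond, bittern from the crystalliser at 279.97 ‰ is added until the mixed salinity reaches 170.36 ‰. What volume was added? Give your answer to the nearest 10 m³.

Salt balance: 5,740×66.7 + V×279.97 = (5,740+V)×170.36
382,858 + 279.97V = 977,866.4 + 170.36V
595,008.4 = 109.61V
V = 5,428.41 m³

5430 m³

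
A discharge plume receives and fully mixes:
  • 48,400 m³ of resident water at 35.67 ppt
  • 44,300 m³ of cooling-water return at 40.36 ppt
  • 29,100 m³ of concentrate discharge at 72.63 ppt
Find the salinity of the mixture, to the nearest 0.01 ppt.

46.21 ppt

Salt balance:
salt = 48,400×35.67 + 44,300×40.36 + 29,100×72.63 = 1,726,428 + 1,787,948 + 2,113,533 = 5,627,909
volume = 48,400 + 44,300 + 29,100 = 121,800 m³
S = 5,627,909 / 121,800 = 46.2061 ppt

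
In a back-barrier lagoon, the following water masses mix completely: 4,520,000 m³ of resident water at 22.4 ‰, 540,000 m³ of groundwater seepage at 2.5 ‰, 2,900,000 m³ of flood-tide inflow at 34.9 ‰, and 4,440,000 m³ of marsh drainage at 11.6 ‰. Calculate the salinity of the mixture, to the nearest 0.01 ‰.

Total salt / total volume:
salt = 4,520,000×22.4 + 540,000×2.5 + 2,900,000×34.9 + 4,440,000×11.6 = 101,248,000 + 1,350,000 + 101,210,000 + 51,504,000 = 255,312,000
volume = 4,520,000 + 540,000 + 2,900,000 + 4,440,000 = 12,400,000 m³
S = 255,312,000 / 12,400,000 = 20.5897 ‰

20.59 ‰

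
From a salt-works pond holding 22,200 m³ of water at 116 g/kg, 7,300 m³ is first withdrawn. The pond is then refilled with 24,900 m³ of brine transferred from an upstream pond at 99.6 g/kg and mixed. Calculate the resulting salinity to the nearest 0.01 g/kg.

105.74 g/kg

Remaining after removal: 14,900 m³ at 116 g/kg (salt = 1,728,400)
After addition: salt = 1,728,400 + 24,900×99.6 = 4,208,440; volume = 39,800 m³
S = 4,208,440 / 39,800 = 105.7397 g/kg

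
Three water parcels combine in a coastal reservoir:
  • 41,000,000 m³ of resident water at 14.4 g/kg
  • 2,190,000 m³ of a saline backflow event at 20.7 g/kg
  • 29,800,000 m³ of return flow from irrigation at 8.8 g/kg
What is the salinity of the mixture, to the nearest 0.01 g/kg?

Mass of salt is conserved:
salt = 41,000,000×14.4 + 2,190,000×20.7 + 29,800,000×8.8 = 590,400,000 + 45,333,000 + 262,240,000 = 897,973,000
volume = 41,000,000 + 2,190,000 + 29,800,000 = 72,990,000 m³
S = 897,973,000 / 72,990,000 = 12.3027 g/kg

12.30 g/kg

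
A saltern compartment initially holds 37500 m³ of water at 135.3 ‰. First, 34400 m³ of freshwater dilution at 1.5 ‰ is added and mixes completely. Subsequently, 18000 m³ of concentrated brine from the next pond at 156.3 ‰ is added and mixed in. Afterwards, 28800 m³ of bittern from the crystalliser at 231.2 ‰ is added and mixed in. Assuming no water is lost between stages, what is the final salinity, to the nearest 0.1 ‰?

Salt balance:
Initial salt = 37,500×135.3 = 5,073,750
After stage 1: salt = 5,073,750 + 34,400×1.5 = 5,125,350; volume = 71,900 m³; S = 71.284 ‰
After stage 2: salt = 5,125,350 + 18,000×156.3 = 7,938,750; volume = 89,900 m³; S = 88.306 ‰
After stage 3: salt = 7,938,750 + 28,800×231.2 = 14,597,310; volume = 118,700 m³
S = 14,597,310 / 118,700 = 122.9765 ‰

123.0 ‰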